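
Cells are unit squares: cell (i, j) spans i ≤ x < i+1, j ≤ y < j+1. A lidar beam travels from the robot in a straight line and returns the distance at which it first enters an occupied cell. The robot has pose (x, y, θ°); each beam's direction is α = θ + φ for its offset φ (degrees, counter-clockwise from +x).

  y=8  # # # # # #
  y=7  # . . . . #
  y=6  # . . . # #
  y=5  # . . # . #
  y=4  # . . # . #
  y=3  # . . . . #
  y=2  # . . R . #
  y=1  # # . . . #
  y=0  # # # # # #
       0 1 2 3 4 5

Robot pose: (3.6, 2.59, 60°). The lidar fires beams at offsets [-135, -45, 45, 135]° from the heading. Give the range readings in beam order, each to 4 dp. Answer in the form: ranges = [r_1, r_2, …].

ranges = [1.6461, 1.4494, 1.4597, 2.2796]

beam 1: φ=-135°, α=285°
  cosα=0.2588 sinα=-0.9659 | (3,2) | tMaxX 1.5455 tMaxY 0.6108 | tΔX 3.8637 tΔY 1.0353
    t=0.6108 [y] (3,1)
    t=1.5455 [x] (4,1)
    t=1.6461 [y] (4,0) — stop
  → r_1 = 1.6461
beam 2: φ=-45°, α=15°
  cosα=0.9659 sinα=0.2588 | (3,2) | tMaxX 0.4141 tMaxY 1.5841 | tΔX 1.0353 tΔY 3.8637
    t=0.4141 [x] (4,2)
    t=1.4494 [x] (5,2) — stop
  → r_2 = 1.4494
beam 3: φ=45°, α=105°
  cosα=-0.2588 sinα=0.9659 | (3,2) | tMaxX 2.3182 tMaxY 0.4245 | tΔX 3.8637 tΔY 1.0353
    t=0.4245 [y] (3,3)
    t=1.4597 [y] (3,4) — stop
  → r_3 = 1.4597
beam 4: φ=135°, α=195°
  cosα=-0.9659 sinα=-0.2588 | (3,2) | tMaxX 0.6212 tMaxY 2.2796 | tΔX 1.0353 tΔY 3.8637
    t=0.6212 [x] (2,2)
    t=1.6564 [x] (1,2)
    t=2.2796 [y] (1,1) — stop
  → r_4 = 2.2796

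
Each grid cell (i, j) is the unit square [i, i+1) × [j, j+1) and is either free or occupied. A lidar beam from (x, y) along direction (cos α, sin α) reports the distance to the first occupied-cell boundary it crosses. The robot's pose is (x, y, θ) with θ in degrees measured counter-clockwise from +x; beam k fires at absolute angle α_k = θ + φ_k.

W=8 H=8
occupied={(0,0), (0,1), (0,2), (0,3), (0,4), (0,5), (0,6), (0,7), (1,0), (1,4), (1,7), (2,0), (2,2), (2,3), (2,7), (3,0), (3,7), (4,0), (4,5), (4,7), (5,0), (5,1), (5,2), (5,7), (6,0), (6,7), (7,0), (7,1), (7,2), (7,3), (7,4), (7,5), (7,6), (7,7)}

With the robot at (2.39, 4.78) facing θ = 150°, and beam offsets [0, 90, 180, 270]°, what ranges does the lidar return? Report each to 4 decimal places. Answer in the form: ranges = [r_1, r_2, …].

ranges = [1.6050, 0.7800, 3.5600, 2.5634]

beam 1: φ=0°, α=150°
  dir = (cos 150°, sin 150°) = (-0.8660, 0.5000); from cell (2,4)
  next x-line at t=0.4503, next y-line at t=0.4400; Δt_x=1.1547, Δt_y=2.0000
    y: enter (2,5) at t=0.4400
    x: enter (1,5) at t=0.4503
    x: enter (0,5) at t=1.6050 ← occupied
  → r_1 = 1.6050
beam 2: φ=90°, α=240°
  dir = (cos 240°, sin 240°) = (-0.5000, -0.8660); from cell (2,4)
  next x-line at t=0.7800, next y-line at t=0.9007; Δt_x=2.0000, Δt_y=1.1547
    x: enter (1,4) at t=0.7800 ← occupied
  → r_2 = 0.7800
beam 3: φ=180°, α=330°
  dir = (cos 330°, sin 330°) = (0.8660, -0.5000); from cell (2,4)
  next x-line at t=0.7044, next y-line at t=1.5600; Δt_x=1.1547, Δt_y=2.0000
    x: enter (3,4) at t=0.7044
    y: enter (3,3) at t=1.5600
    x: enter (4,3) at t=1.8591
    x: enter (5,3) at t=3.0138
    y: enter (5,2) at t=3.5600 ← occupied
  → r_3 = 3.5600
beam 4: φ=270°, α=60°
  dir = (cos 60°, sin 60°) = (0.5000, 0.8660); from cell (2,4)
  next x-line at t=1.2200, next y-line at t=0.2540; Δt_x=2.0000, Δt_y=1.1547
    y: enter (2,5) at t=0.2540
    x: enter (3,5) at t=1.2200
    y: enter (3,6) at t=1.4087
    y: enter (3,7) at t=2.5634 ← occupied
  → r_4 = 2.5634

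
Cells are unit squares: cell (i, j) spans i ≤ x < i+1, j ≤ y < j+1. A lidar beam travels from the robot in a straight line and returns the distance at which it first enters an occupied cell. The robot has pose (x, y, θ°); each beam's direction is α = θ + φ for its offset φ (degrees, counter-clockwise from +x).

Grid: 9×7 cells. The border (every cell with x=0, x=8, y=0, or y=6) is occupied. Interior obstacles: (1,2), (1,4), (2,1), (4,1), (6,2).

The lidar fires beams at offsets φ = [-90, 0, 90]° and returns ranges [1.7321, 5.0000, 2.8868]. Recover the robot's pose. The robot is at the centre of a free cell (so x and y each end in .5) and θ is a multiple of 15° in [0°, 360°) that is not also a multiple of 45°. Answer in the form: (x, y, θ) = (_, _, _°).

(x, y, θ) = (3.5, 3.5, 30°)

Enumerate (i+0.5, j+0.5, θ) over the 30 free cells and 16 admissible headings. For each, cast all 3 beams and compare to the given ranges.
  (1.5, 3.5, 195°): beam 1 = 0.5176 ≠ 1.7321 ✗
  (1.5, 3.5, 210°): beam 1 = 0.5774 ≠ 1.7321 ✗
  (6.5, 1.5, 165°): beam 1 = 0.5176 ≠ 1.7321 ✗
  (3.5, 1.5, 30°): beam 1 = 0.5774 ≠ 1.7321 ✗
  …
  (3.5, 3.5, 30°): r_1=1.7321, r_2=5.0000, r_3=2.8868 — all match ✓
Only this pose fits every beam.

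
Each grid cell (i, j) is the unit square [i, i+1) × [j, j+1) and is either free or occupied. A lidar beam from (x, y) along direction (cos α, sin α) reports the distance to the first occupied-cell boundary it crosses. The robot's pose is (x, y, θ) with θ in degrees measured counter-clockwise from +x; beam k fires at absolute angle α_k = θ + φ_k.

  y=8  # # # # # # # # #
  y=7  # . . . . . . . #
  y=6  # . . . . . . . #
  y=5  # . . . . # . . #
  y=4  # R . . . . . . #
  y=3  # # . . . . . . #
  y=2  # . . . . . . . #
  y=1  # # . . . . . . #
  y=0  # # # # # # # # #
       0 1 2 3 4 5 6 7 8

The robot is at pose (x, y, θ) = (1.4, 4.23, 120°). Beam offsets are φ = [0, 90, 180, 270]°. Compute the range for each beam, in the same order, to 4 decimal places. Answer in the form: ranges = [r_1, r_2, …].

ranges = [0.8000, 0.4600, 0.2656, 7.5400]

beam 1: φ=0°, α=120°
  d=(-0.5000,0.8660)  start (1,4)  tX=0.8000 tY=0.8891  stride 1/|dx|=2.0000 1/|dy|=1.1547
    cross x-line → (0,4), t=0.8000 (wall)
  → r_1 = 0.8000
beam 2: φ=90°, α=210°
  d=(-0.8660,-0.5000)  start (1,4)  tX=0.4619 tY=0.4600  stride 1/|dx|=1.1547 1/|dy|=2.0000
    cross y-line → (1,3), t=0.4600 (wall)
  → r_2 = 0.4600
beam 3: φ=180°, α=300°
  d=(0.5000,-0.8660)  start (1,4)  tX=1.2000 tY=0.2656  stride 1/|dx|=2.0000 1/|dy|=1.1547
    cross y-line → (1,3), t=0.2656 (wall)
  → r_3 = 0.2656
beam 4: φ=270°, α=30°
  d=(0.8660,0.5000)  start (1,4)  tX=0.6928 tY=1.5400  stride 1/|dx|=1.1547 1/|dy|=2.0000
    cross x-line → (2,4), t=0.6928
    cross y-line → (2,5), t=1.5400
    cross x-line → (3,5), t=1.8475
    cross x-line → (4,5), t=3.0022
    cross y-line → (4,6), t=3.5400
    cross x-line → (5,6), t=4.1569
    cross x-line → (6,6), t=5.3116
    cross y-line → (6,7), t=5.5400
    cross x-line → (7,7), t=6.4663
    cross y-line → (7,8), t=7.5400 (wall)
  → r_4 = 7.5400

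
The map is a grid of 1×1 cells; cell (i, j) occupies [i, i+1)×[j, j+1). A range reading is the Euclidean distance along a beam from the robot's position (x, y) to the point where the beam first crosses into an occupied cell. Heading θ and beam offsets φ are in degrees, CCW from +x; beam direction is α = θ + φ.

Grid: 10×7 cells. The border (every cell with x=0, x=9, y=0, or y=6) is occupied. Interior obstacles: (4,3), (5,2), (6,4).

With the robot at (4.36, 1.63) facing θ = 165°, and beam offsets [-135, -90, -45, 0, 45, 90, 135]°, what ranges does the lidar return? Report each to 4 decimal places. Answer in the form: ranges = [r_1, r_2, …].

beam 1: φ=-135°, α=30°
  dir = (cos 30°, sin 30°) = (0.8660, 0.5000); from cell (4,1)
  next x-line at t=0.7390, next y-line at t=0.7400; Δt_x=1.1547, Δt_y=2.0000
    x: enter (5,1) at t=0.7390
    y: enter (5,2) at t=0.7400 ← occupied
  → r_1 = 0.7400
beam 2: φ=-90°, α=75°
  dir = (cos 75°, sin 75°) = (0.2588, 0.9659); from cell (4,1)
  next x-line at t=2.4728, next y-line at t=0.3831; Δt_x=3.8637, Δt_y=1.0353
    y: enter (4,2) at t=0.3831
    y: enter (4,3) at t=1.4183 ← occupied
  → r_2 = 1.4183
beam 3: φ=-45°, α=120°
  dir = (cos 120°, sin 120°) = (-0.5000, 0.8660); from cell (4,1)
  next x-line at t=0.7200, next y-line at t=0.4272; Δt_x=2.0000, Δt_y=1.1547
    y: enter (4,2) at t=0.4272
    x: enter (3,2) at t=0.7200
    y: enter (3,3) at t=1.5819
    x: enter (2,3) at t=2.7200
    y: enter (2,4) at t=2.7366
    y: enter (2,5) at t=3.8913
    x: enter (1,5) at t=4.7200
    y: enter (1,6) at t=5.0460 ← occupied
  → r_3 = 5.0460
beam 4: φ=0°, α=165°
  dir = (cos 165°, sin 165°) = (-0.9659, 0.2588); from cell (4,1)
  next x-line at t=0.3727, next y-line at t=1.4296; Δt_x=1.0353, Δt_y=3.8637
    x: enter (3,1) at t=0.3727
    x: enter (2,1) at t=1.4080
    y: enter (2,2) at t=1.4296
    x: enter (1,2) at t=2.4433
    x: enter (0,2) at t=3.4785 ← occupied
  → r_4 = 3.4785
beam 5: φ=45°, α=210°
  dir = (cos 210°, sin 210°) = (-0.8660, -0.5000); from cell (4,1)
  next x-line at t=0.4157, next y-line at t=1.2600; Δt_x=1.1547, Δt_y=2.0000
    x: enter (3,1) at t=0.4157
    y: enter (3,0) at t=1.2600 ← occupied
  → r_5 = 1.2600
beam 6: φ=90°, α=255°
  dir = (cos 255°, sin 255°) = (-0.2588, -0.9659); from cell (4,1)
  next x-line at t=1.3909, next y-line at t=0.6522; Δt_x=3.8637, Δt_y=1.0353
    y: enter (4,0) at t=0.6522 ← occupied
  → r_6 = 0.6522
beam 7: φ=135°, α=300°
  dir = (cos 300°, sin 300°) = (0.5000, -0.8660); from cell (4,1)
  next x-line at t=1.2800, next y-line at t=0.7275; Δt_x=2.0000, Δt_y=1.1547
    y: enter (4,0) at t=0.7275 ← occupied
  → r_7 = 0.7275

ranges = [0.7400, 1.4183, 5.0460, 3.4785, 1.2600, 0.6522, 0.7275]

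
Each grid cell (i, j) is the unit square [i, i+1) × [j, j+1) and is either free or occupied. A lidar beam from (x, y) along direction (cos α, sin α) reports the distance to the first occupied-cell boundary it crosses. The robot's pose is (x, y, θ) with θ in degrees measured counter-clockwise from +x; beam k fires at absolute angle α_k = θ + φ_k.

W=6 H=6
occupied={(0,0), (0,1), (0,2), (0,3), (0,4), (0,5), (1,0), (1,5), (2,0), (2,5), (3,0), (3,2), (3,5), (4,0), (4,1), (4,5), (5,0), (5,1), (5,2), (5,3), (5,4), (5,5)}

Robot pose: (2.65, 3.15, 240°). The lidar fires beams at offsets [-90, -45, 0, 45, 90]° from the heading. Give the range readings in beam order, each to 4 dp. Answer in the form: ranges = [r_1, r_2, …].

beam 1: φ=-90°, α=150°
  d=(-0.8660,0.5000)  start (2,3)  tX=0.7506 tY=1.7000  stride 1/|dx|=1.1547 1/|dy|=2.0000
    cross x-line → (1,3), t=0.7506
    cross y-line → (1,4), t=1.7000
    cross x-line → (0,4), t=1.9053 (wall)
  → r_1 = 1.9053
beam 2: φ=-45°, α=195°
  d=(-0.9659,-0.2588)  start (2,3)  tX=0.6729 tY=0.5796  stride 1/|dx|=1.0353 1/|dy|=3.8637
    cross y-line → (2,2), t=0.5796
    cross x-line → (1,2), t=0.6729
    cross x-line → (0,2), t=1.7082 (wall)
  → r_2 = 1.7082
beam 3: φ=0°, α=240°
  d=(-0.5000,-0.8660)  start (2,3)  tX=1.3000 tY=0.1732  stride 1/|dx|=2.0000 1/|dy|=1.1547
    cross y-line → (2,2), t=0.1732
    cross x-line → (1,2), t=1.3000
    cross y-line → (1,1), t=1.3279
    cross y-line → (1,0), t=2.4826 (wall)
  → r_3 = 2.4826
beam 4: φ=45°, α=285°
  d=(0.2588,-0.9659)  start (2,3)  tX=1.3523 tY=0.1553  stride 1/|dx|=3.8637 1/|dy|=1.0353
    cross y-line → (2,2), t=0.1553
    cross y-line → (2,1), t=1.1906
    cross x-line → (3,1), t=1.3523
    cross y-line → (3,0), t=2.2258 (wall)
  → r_4 = 2.2258
beam 5: φ=90°, α=330°
  d=(0.8660,-0.5000)  start (2,3)  tX=0.4041 tY=0.3000  stride 1/|dx|=1.1547 1/|dy|=2.0000
    cross y-line → (2,2), t=0.3000
    cross x-line → (3,2), t=0.4041 (wall)
  → r_5 = 0.4041

ranges = [1.9053, 1.7082, 2.4826, 2.2258, 0.4041]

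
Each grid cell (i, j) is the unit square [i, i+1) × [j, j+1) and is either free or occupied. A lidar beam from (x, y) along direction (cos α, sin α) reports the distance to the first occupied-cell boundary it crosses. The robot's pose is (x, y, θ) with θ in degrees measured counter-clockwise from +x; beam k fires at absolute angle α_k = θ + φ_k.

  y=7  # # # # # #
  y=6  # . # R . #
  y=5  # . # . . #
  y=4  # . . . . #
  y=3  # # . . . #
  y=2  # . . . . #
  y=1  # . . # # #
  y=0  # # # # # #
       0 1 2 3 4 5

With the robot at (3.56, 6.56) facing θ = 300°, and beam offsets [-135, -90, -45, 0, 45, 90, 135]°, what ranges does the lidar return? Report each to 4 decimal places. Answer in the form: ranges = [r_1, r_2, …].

ranges = [0.5798, 0.6466, 5.7561, 2.8800, 1.4908, 0.8800, 0.4555]

beam 1: φ=-135°, α=165°
  dir = (cos 165°, sin 165°) = (-0.9659, 0.2588); from cell (3,6)
  next x-line at t=0.5798, next y-line at t=1.7000; Δt_x=1.0353, Δt_y=3.8637
    x: enter (2,6) at t=0.5798 ← occupied
  → r_1 = 0.5798
beam 2: φ=-90°, α=210°
  dir = (cos 210°, sin 210°) = (-0.8660, -0.5000); from cell (3,6)
  next x-line at t=0.6466, next y-line at t=1.1200; Δt_x=1.1547, Δt_y=2.0000
    x: enter (2,6) at t=0.6466 ← occupied
  → r_2 = 0.6466
beam 3: φ=-45°, α=255°
  dir = (cos 255°, sin 255°) = (-0.2588, -0.9659); from cell (3,6)
  next x-line at t=2.1637, next y-line at t=0.5798; Δt_x=3.8637, Δt_y=1.0353
    y: enter (3,5) at t=0.5798
    y: enter (3,4) at t=1.6150
    x: enter (2,4) at t=2.1637
    y: enter (2,3) at t=2.6503
    y: enter (2,2) at t=3.6856
    y: enter (2,1) at t=4.7209
    y: enter (2,0) at t=5.7561 ← occupied
  → r_3 = 5.7561
beam 4: φ=0°, α=300°
  dir = (cos 300°, sin 300°) = (0.5000, -0.8660); from cell (3,6)
  next x-line at t=0.8800, next y-line at t=0.6466; Δt_x=2.0000, Δt_y=1.1547
    y: enter (3,5) at t=0.6466
    x: enter (4,5) at t=0.8800
    y: enter (4,4) at t=1.8013
    x: enter (5,4) at t=2.8800 ← occupied
  → r_4 = 2.8800
beam 5: φ=45°, α=345°
  dir = (cos 345°, sin 345°) = (0.9659, -0.2588); from cell (3,6)
  next x-line at t=0.4555, next y-line at t=2.1637; Δt_x=1.0353, Δt_y=3.8637
    x: enter (4,6) at t=0.4555
    x: enter (5,6) at t=1.4908 ← occupied
  → r_5 = 1.4908
beam 6: φ=90°, α=30°
  dir = (cos 30°, sin 30°) = (0.8660, 0.5000); from cell (3,6)
  next x-line at t=0.5081, next y-line at t=0.8800; Δt_x=1.1547, Δt_y=2.0000
    x: enter (4,6) at t=0.5081
    y: enter (4,7) at t=0.8800 ← occupied
  → r_6 = 0.8800
beam 7: φ=135°, α=75°
  dir = (cos 75°, sin 75°) = (0.2588, 0.9659); from cell (3,6)
  next x-line at t=1.7000, next y-line at t=0.4555; Δt_x=3.8637, Δt_y=1.0353
    y: enter (3,7) at t=0.4555 ← occupied
  → r_7 = 0.4555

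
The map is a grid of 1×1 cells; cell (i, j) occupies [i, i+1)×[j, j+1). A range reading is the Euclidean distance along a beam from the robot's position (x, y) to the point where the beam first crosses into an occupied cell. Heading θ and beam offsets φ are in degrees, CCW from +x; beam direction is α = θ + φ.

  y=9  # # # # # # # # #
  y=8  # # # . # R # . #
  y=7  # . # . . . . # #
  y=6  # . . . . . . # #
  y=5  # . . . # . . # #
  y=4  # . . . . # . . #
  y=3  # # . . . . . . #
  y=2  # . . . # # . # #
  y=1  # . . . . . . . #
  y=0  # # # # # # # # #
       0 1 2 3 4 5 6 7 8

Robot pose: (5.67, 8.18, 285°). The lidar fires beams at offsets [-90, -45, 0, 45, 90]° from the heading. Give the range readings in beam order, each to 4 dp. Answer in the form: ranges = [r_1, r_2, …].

ranges = [0.6936, 2.5172, 5.3627, 1.5358, 0.3416]

beam 1: φ=-90°, α=195°
  d=(-0.9659,-0.2588)  start (5,8)  tX=0.6936 tY=0.6955  stride 1/|dx|=1.0353 1/|dy|=3.8637
    cross x-line → (4,8), t=0.6936 (wall)
  → r_1 = 0.6936
beam 2: φ=-45°, α=240°
  d=(-0.5000,-0.8660)  start (5,8)  tX=1.3400 tY=0.2078  stride 1/|dx|=2.0000 1/|dy|=1.1547
    cross y-line → (5,7), t=0.2078
    cross x-line → (4,7), t=1.3400
    cross y-line → (4,6), t=1.3625
    cross y-line → (4,5), t=2.5172 (wall)
  → r_2 = 2.5172
beam 3: φ=0°, α=285°
  d=(0.2588,-0.9659)  start (5,8)  tX=1.2750 tY=0.1863  stride 1/|dx|=3.8637 1/|dy|=1.0353
    cross y-line → (5,7), t=0.1863
    cross y-line → (5,6), t=1.2216
    cross x-line → (6,6), t=1.2750
    cross y-line → (6,5), t=2.2569
    cross y-line → (6,4), t=3.2922
    cross y-line → (6,3), t=4.3275
    cross x-line → (7,3), t=5.1387
    cross y-line → (7,2), t=5.3627 (wall)
  → r_3 = 5.3627
beam 4: φ=45°, α=330°
  d=(0.8660,-0.5000)  start (5,8)  tX=0.3811 tY=0.3600  stride 1/|dx|=1.1547 1/|dy|=2.0000
    cross y-line → (5,7), t=0.3600
    cross x-line → (6,7), t=0.3811
    cross x-line → (7,7), t=1.5358 (wall)
  → r_4 = 1.5358
beam 5: φ=90°, α=15°
  d=(0.9659,0.2588)  start (5,8)  tX=0.3416 tY=3.1682  stride 1/|dx|=1.0353 1/|dy|=3.8637
    cross x-line → (6,8), t=0.3416 (wall)
  → r_5 = 0.3416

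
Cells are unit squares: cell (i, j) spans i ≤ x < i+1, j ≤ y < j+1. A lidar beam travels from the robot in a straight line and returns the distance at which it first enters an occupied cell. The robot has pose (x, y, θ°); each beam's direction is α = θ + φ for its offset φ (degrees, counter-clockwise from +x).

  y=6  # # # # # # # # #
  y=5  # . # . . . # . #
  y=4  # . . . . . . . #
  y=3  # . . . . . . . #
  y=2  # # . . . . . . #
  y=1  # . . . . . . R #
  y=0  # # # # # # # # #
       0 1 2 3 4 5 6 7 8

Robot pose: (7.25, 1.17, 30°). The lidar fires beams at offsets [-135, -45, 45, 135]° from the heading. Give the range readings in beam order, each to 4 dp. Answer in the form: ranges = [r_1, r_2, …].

beam 1: φ=-135°, α=255°
  d=(-0.2588,-0.9659)  start (7,1)  tX=0.9659 tY=0.1760  stride 1/|dx|=3.8637 1/|dy|=1.0353
    cross y-line → (7,0), t=0.1760 (wall)
  → r_1 = 0.1760
beam 2: φ=-45°, α=345°
  d=(0.9659,-0.2588)  start (7,1)  tX=0.7765 tY=0.6568  stride 1/|dx|=1.0353 1/|dy|=3.8637
    cross y-line → (7,0), t=0.6568 (wall)
  → r_2 = 0.6568
beam 3: φ=45°, α=75°
  d=(0.2588,0.9659)  start (7,1)  tX=2.8978 tY=0.8593  stride 1/|dx|=3.8637 1/|dy|=1.0353
    cross y-line → (7,2), t=0.8593
    cross y-line → (7,3), t=1.8946
    cross x-line → (8,3), t=2.8978 (wall)
  → r_3 = 2.8978
beam 4: φ=135°, α=165°
  d=(-0.9659,0.2588)  start (7,1)  tX=0.2588 tY=3.2069  stride 1/|dx|=1.0353 1/|dy|=3.8637
    cross x-line → (6,1), t=0.2588
    cross x-line → (5,1), t=1.2941
    cross x-line → (4,1), t=2.3294
    cross y-line → (4,2), t=3.2069
    cross x-line → (3,2), t=3.3646
    cross x-line → (2,2), t=4.3999
    cross x-line → (1,2), t=5.4352 (wall)
  → r_4 = 5.4352

ranges = [0.1760, 0.6568, 2.8978, 5.4352]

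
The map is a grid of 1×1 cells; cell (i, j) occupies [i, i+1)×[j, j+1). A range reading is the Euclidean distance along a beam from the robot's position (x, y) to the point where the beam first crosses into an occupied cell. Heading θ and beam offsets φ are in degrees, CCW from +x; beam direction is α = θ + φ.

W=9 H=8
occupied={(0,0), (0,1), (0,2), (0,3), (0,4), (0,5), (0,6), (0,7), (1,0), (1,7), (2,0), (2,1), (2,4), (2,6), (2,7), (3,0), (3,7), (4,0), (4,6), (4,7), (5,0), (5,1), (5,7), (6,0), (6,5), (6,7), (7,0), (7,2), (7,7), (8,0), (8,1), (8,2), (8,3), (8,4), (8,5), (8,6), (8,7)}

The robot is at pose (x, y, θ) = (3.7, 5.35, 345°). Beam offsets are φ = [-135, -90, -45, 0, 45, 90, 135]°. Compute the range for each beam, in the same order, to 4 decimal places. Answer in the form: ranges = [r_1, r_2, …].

ranges = [0.8083, 3.4682, 3.8682, 4.4517, 1.3000, 1.1591, 1.4000]

beam 1: φ=-135°, α=210°
  cosα=-0.8660 sinα=-0.5000 | (3,5) | tMaxX 0.8083 tMaxY 0.7000 | tΔX 1.1547 tΔY 2.0000
    t=0.7000 [y] (3,4)
    t=0.8083 [x] (2,4) — stop
  → r_1 = 0.8083
beam 2: φ=-90°, α=255°
  cosα=-0.2588 sinα=-0.9659 | (3,5) | tMaxX 2.7046 tMaxY 0.3623 | tΔX 3.8637 tΔY 1.0353
    t=0.3623 [y] (3,4)
    t=1.3976 [y] (3,3)
    t=2.4329 [y] (3,2)
    t=2.7046 [x] (2,2)
    t=3.4682 [y] (2,1) — stop
  → r_2 = 3.4682
beam 3: φ=-45°, α=300°
  cosα=0.5000 sinα=-0.8660 | (3,5) | tMaxX 0.6000 tMaxY 0.4041 | tΔX 2.0000 tΔY 1.1547
    t=0.4041 [y] (3,4)
    t=0.6000 [x] (4,4)
    t=1.5588 [y] (4,3)
    t=2.6000 [x] (5,3)
    t=2.7135 [y] (5,2)
    t=3.8682 [y] (5,1) — stop
  → r_3 = 3.8682
beam 4: φ=0°, α=345°
  cosα=0.9659 sinα=-0.2588 | (3,5) | tMaxX 0.3106 tMaxY 1.3523 | tΔX 1.0353 tΔY 3.8637
    t=0.3106 [x] (4,5)
    t=1.3459 [x] (5,5)
    t=1.3523 [y] (5,4)
    t=2.3811 [x] (6,4)
    t=3.4164 [x] (7,4)
    t=4.4517 [x] (8,4) — stop
  → r_4 = 4.4517
beam 5: φ=45°, α=30°
  cosα=0.8660 sinα=0.5000 | (3,5) | tMaxX 0.3464 tMaxY 1.3000 | tΔX 1.1547 tΔY 2.0000
    t=0.3464 [x] (4,5)
    t=1.3000 [y] (4,6) — stop
  → r_5 = 1.3000
beam 6: φ=90°, α=75°
  cosα=0.2588 sinα=0.9659 | (3,5) | tMaxX 1.1591 tMaxY 0.6729 | tΔX 3.8637 tΔY 1.0353
    t=0.6729 [y] (3,6)
    t=1.1591 [x] (4,6) — stop
  → r_6 = 1.1591
beam 7: φ=135°, α=120°
  cosα=-0.5000 sinα=0.8660 | (3,5) | tMaxX 1.4000 tMaxY 0.7506 | tΔX 2.0000 tΔY 1.1547
    t=0.7506 [y] (3,6)
    t=1.4000 [x] (2,6) — stop
  → r_7 = 1.4000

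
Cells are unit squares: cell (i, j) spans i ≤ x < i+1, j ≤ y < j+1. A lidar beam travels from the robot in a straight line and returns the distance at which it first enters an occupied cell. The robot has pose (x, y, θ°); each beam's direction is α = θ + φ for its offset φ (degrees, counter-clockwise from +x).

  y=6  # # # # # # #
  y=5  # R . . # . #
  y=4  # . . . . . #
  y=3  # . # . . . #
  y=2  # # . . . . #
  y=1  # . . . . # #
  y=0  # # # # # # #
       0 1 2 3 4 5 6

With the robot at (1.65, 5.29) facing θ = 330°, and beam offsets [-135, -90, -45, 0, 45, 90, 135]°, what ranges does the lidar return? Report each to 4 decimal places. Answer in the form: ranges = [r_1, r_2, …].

ranges = [0.6729, 1.3000, 1.3523, 5.0229, 2.4329, 0.8198, 0.7350]

beam 1: φ=-135°, α=195°
  dir = (cos 195°, sin 195°) = (-0.9659, -0.2588); from cell (1,5)
  next x-line at t=0.6729, next y-line at t=1.1205; Δt_x=1.0353, Δt_y=3.8637
    x: enter (0,5) at t=0.6729 ← occupied
  → r_1 = 0.6729
beam 2: φ=-90°, α=240°
  dir = (cos 240°, sin 240°) = (-0.5000, -0.8660); from cell (1,5)
  next x-line at t=1.3000, next y-line at t=0.3349; Δt_x=2.0000, Δt_y=1.1547
    y: enter (1,4) at t=0.3349
    x: enter (0,4) at t=1.3000 ← occupied
  → r_2 = 1.3000
beam 3: φ=-45°, α=285°
  dir = (cos 285°, sin 285°) = (0.2588, -0.9659); from cell (1,5)
  next x-line at t=1.3523, next y-line at t=0.3002; Δt_x=3.8637, Δt_y=1.0353
    y: enter (1,4) at t=0.3002
    y: enter (1,3) at t=1.3355
    x: enter (2,3) at t=1.3523 ← occupied
  → r_3 = 1.3523
beam 4: φ=0°, α=330°
  dir = (cos 330°, sin 330°) = (0.8660, -0.5000); from cell (1,5)
  next x-line at t=0.4041, next y-line at t=0.5800; Δt_x=1.1547, Δt_y=2.0000
    x: enter (2,5) at t=0.4041
    y: enter (2,4) at t=0.5800
    x: enter (3,4) at t=1.5588
    y: enter (3,3) at t=2.5800
    x: enter (4,3) at t=2.7135
    x: enter (5,3) at t=3.8682
    y: enter (5,2) at t=4.5800
    x: enter (6,2) at t=5.0229 ← occupied
  → r_4 = 5.0229
beam 5: φ=45°, α=15°
  dir = (cos 15°, sin 15°) = (0.9659, 0.2588); from cell (1,5)
  next x-line at t=0.3623, next y-line at t=2.7432; Δt_x=1.0353, Δt_y=3.8637
    x: enter (2,5) at t=0.3623
    x: enter (3,5) at t=1.3976
    x: enter (4,5) at t=2.4329 ← occupied
  → r_5 = 2.4329
beam 6: φ=90°, α=60°
  dir = (cos 60°, sin 60°) = (0.5000, 0.8660); from cell (1,5)
  next x-line at t=0.7000, next y-line at t=0.8198; Δt_x=2.0000, Δt_y=1.1547
    x: enter (2,5) at t=0.7000
    y: enter (2,6) at t=0.8198 ← occupied
  → r_6 = 0.8198
beam 7: φ=135°, α=105°
  dir = (cos 105°, sin 105°) = (-0.2588, 0.9659); from cell (1,5)
  next x-line at t=2.5114, next y-line at t=0.7350; Δt_x=3.8637, Δt_y=1.0353
    y: enter (1,6) at t=0.7350 ← occupied
  → r_7 = 0.7350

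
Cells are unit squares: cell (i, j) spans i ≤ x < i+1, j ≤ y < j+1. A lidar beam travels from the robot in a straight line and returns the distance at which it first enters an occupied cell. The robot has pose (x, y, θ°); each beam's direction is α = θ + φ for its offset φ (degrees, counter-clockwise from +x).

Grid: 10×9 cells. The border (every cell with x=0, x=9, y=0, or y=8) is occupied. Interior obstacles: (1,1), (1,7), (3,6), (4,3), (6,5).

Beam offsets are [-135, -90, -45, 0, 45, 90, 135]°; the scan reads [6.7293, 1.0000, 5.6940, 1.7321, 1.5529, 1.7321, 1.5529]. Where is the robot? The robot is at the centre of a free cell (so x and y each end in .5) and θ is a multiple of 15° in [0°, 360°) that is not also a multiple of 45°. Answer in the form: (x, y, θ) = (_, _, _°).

(x, y, θ) = (7.5, 6.5, 330°)

Candidates: 51 free-cell centres × 16 headings = 816 poses. Raycast each; keep the one whose scan matches to 4 dp.
  (3.5, 3.5, 330°): beam 1 = 2.5882 ≠ 6.7293 ✗
  (1.5, 4.5, 105°): beam 1 = 2.8868 ≠ 6.7293 ✗
  (3.5, 7.5, 195°): beam 1 = 0.5774 ≠ 6.7293 ✗
  (3.5, 5.5, 300°): beam 1 = 2.5882 ≠ 6.7293 ✗
  …
  (7.5, 6.5, 330°): r_1=6.7293, r_2=1.0000, r_3=5.6940, r_4=1.7321, r_5=1.5529, r_6=1.7321, r_7=1.5529 — all match ✓
Unique over the lattice → pose = (7.5, 6.5, 330°).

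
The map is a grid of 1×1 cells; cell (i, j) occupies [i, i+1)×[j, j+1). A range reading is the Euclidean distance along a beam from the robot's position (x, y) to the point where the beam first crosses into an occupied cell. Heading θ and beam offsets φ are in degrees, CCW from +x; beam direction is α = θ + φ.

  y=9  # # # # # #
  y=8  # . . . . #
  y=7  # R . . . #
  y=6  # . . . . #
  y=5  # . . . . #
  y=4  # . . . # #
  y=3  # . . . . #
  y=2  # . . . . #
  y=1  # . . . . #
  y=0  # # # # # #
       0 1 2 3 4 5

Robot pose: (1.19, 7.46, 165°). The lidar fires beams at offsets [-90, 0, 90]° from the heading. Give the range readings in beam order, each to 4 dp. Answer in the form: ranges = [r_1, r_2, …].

beam 1: φ=-90°, α=75°
  dir = (cos 75°, sin 75°) = (0.2588, 0.9659); from cell (1,7)
  next x-line at t=3.1296, next y-line at t=0.5590; Δt_x=3.8637, Δt_y=1.0353
    y: enter (1,8) at t=0.5590
    y: enter (1,9) at t=1.5943 ← occupied
  → r_1 = 1.5943
beam 2: φ=0°, α=165°
  dir = (cos 165°, sin 165°) = (-0.9659, 0.2588); from cell (1,7)
  next x-line at t=0.1967, next y-line at t=2.0864; Δt_x=1.0353, Δt_y=3.8637
    x: enter (0,7) at t=0.1967 ← occupied
  → r_2 = 0.1967
beam 3: φ=90°, α=255°
  dir = (cos 255°, sin 255°) = (-0.2588, -0.9659); from cell (1,7)
  next x-line at t=0.7341, next y-line at t=0.4762; Δt_x=3.8637, Δt_y=1.0353
    y: enter (1,6) at t=0.4762
    x: enter (0,6) at t=0.7341 ← occupied
  → r_3 = 0.7341

ranges = [1.5943, 0.1967, 0.7341]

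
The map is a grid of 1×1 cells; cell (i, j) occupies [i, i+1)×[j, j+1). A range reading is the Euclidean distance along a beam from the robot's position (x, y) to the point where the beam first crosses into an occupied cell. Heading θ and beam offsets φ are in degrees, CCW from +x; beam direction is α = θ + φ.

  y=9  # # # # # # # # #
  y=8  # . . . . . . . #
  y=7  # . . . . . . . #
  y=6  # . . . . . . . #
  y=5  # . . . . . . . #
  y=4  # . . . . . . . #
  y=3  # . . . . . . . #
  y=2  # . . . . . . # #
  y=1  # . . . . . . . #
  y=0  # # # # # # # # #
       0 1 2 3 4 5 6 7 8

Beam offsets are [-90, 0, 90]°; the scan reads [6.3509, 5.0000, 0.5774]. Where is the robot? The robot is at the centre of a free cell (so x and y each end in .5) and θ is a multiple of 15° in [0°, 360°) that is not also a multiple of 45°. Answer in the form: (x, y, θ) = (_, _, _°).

Enumerate (i+0.5, j+0.5, θ) over the 55 free cells and 16 admissible headings. For each, cast all 3 beams and compare to the given ranges.
  (1.5, 6.5, 300°): beam 1 = 0.5774 ≠ 6.3509 ✗
  (6.5, 7.5, 150°): beam 1 = 1.7321 ≠ 6.3509 ✗
  (7.5, 3.5, 15°): beam 1 = 0.5176 ≠ 6.3509 ✗
  (1.5, 4.5, 15°): beam 1 = 3.6235 ≠ 6.3509 ✗
  …
  (7.5, 3.5, 210°): r_1=6.3509, r_2=5.0000, r_3=0.5774 — all match ✓
Only this pose fits every beam.

(x, y, θ) = (7.5, 3.5, 210°)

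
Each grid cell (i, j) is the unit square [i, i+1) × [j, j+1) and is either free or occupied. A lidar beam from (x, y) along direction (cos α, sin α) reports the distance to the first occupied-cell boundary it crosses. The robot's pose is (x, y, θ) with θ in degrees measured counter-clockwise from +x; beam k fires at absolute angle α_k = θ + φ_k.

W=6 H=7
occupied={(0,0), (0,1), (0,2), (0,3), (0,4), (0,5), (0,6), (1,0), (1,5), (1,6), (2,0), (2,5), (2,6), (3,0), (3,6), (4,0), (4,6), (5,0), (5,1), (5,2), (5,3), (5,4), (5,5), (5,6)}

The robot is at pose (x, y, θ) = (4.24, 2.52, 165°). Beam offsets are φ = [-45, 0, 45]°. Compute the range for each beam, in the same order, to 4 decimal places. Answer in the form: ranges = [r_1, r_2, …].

ranges = [2.8637, 3.3543, 3.0400]

beam 1: φ=-45°, α=120°
  direction (-0.5000, 0.8660); cell (4,2); t to first gridline: x 0.4800, y 0.5543 (then +2.0000 / +1.1547)
    (3,2) via x @ 0.4800
    (3,3) via y @ 0.5543
    (3,4) via y @ 1.7090
    (2,4) via x @ 2.4800
    (2,5) via y @ 2.8637  # hit
  → r_1 = 2.8637
beam 2: φ=0°, α=165°
  direction (-0.9659, 0.2588); cell (4,2); t to first gridline: x 0.2485, y 1.8546 (then +1.0353 / +3.8637)
    (3,2) via x @ 0.2485
    (2,2) via x @ 1.2837
    (2,3) via y @ 1.8546
    (1,3) via x @ 2.3190
    (0,3) via x @ 3.3543  # hit
  → r_2 = 3.3543
beam 3: φ=45°, α=210°
  direction (-0.8660, -0.5000); cell (4,2); t to first gridline: x 0.2771, y 1.0400 (then +1.1547 / +2.0000)
    (3,2) via x @ 0.2771
    (3,1) via y @ 1.0400
    (2,1) via x @ 1.4318
    (1,1) via x @ 2.5865
    (1,0) via y @ 3.0400  # hit
  → r_3 = 3.0400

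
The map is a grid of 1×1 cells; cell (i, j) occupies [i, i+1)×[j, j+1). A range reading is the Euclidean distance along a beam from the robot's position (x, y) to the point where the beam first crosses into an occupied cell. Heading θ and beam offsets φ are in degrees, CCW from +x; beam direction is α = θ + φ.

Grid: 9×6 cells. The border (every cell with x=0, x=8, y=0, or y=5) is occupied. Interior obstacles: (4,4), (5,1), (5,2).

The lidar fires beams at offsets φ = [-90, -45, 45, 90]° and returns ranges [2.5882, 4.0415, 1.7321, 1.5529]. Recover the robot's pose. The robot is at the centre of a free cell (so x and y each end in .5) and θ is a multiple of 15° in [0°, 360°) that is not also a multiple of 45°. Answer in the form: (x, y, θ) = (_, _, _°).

The pose lattice has 25·16 = 400 candidates. Test each by forward raycasting.
  (3.5, 3.5, 255°): beam 2 = 2.8868 ≠ 4.0415 ✗
  (2.5, 1.5, 195°): beam 1 = 3.6235 ≠ 2.5882 ✗
  (2.5, 1.5, 210°): beam 1 = 3.0000 ≠ 2.5882 ✗
  …
  (1.5, 3.5, 15°): r_1=2.5882, r_2=4.0415, r_3=1.7321, r_4=1.5529 — all match ✓
Only this pose fits every beam.

(x, y, θ) = (1.5, 3.5, 15°)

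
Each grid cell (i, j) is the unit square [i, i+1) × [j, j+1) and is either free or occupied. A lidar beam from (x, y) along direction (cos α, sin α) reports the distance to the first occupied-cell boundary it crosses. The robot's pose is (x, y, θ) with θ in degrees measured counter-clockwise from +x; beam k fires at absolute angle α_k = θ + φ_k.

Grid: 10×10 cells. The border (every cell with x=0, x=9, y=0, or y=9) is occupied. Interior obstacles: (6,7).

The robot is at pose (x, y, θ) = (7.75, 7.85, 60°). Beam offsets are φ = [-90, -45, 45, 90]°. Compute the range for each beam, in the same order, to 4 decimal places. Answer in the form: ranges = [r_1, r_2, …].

ranges = [1.4434, 1.2941, 1.1906, 2.3000]

beam 1: φ=-90°, α=330°
  d=(0.8660,-0.5000)  start (7,7)  tX=0.2887 tY=1.7000  stride 1/|dx|=1.1547 1/|dy|=2.0000
    cross x-line → (8,7), t=0.2887
    cross x-line → (9,7), t=1.4434 (wall)
  → r_1 = 1.4434
beam 2: φ=-45°, α=15°
  d=(0.9659,0.2588)  start (7,7)  tX=0.2588 tY=0.5796  stride 1/|dx|=1.0353 1/|dy|=3.8637
    cross x-line → (8,7), t=0.2588
    cross y-line → (8,8), t=0.5796
    cross x-line → (9,8), t=1.2941 (wall)
  → r_2 = 1.2941
beam 3: φ=45°, α=105°
  d=(-0.2588,0.9659)  start (7,7)  tX=2.8978 tY=0.1553  stride 1/|dx|=3.8637 1/|dy|=1.0353
    cross y-line → (7,8), t=0.1553
    cross y-line → (7,9), t=1.1906 (wall)
  → r_3 = 1.1906
beam 4: φ=90°, α=150°
  d=(-0.8660,0.5000)  start (7,7)  tX=0.8660 tY=0.3000  stride 1/|dx|=1.1547 1/|dy|=2.0000
    cross y-line → (7,8), t=0.3000
    cross x-line → (6,8), t=0.8660
    cross x-line → (5,8), t=2.0207
    cross y-line → (5,9), t=2.3000 (wall)
  → r_4 = 2.3000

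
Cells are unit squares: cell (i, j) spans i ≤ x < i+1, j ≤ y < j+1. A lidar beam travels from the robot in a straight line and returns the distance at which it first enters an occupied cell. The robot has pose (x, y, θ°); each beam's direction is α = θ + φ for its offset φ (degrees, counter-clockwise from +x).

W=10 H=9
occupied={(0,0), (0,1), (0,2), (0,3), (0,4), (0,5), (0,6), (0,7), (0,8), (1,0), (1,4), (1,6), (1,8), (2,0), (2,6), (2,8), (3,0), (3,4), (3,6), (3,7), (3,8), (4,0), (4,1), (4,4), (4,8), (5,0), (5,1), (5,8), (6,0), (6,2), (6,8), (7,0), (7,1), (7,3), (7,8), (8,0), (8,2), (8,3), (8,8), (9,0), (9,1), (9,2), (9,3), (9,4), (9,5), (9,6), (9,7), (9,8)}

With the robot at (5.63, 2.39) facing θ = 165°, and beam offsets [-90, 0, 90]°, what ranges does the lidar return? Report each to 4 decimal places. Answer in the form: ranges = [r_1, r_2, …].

beam 1: φ=-90°, α=75°
  direction (0.2588, 0.9659); cell (5,2); t to first gridline: x 1.4296, y 0.6315 (then +3.8637 / +1.0353)
    (5,3) via y @ 0.6315
    (6,3) via x @ 1.4296
    (6,4) via y @ 1.6668
    (6,5) via y @ 2.7021
    (6,6) via y @ 3.7373
    (6,7) via y @ 4.7726
    (7,7) via x @ 5.2933
    (7,8) via y @ 5.8079  # hit
  → r_1 = 5.8079
beam 2: φ=0°, α=165°
  direction (-0.9659, 0.2588); cell (5,2); t to first gridline: x 0.6522, y 2.3569 (then +1.0353 / +3.8637)
    (4,2) via x @ 0.6522
    (3,2) via x @ 1.6875
    (3,3) via y @ 2.3569
    (2,3) via x @ 2.7228
    (1,3) via x @ 3.7581
    (0,3) via x @ 4.7933  # hit
  → r_2 = 4.7933
beam 3: φ=90°, α=255°
  direction (-0.2588, -0.9659); cell (5,2); t to first gridline: x 2.4341, y 0.4038 (then +3.8637 / +1.0353)
    (5,1) via y @ 0.4038  # hit
  → r_3 = 0.4038

ranges = [5.8079, 4.7933, 0.4038]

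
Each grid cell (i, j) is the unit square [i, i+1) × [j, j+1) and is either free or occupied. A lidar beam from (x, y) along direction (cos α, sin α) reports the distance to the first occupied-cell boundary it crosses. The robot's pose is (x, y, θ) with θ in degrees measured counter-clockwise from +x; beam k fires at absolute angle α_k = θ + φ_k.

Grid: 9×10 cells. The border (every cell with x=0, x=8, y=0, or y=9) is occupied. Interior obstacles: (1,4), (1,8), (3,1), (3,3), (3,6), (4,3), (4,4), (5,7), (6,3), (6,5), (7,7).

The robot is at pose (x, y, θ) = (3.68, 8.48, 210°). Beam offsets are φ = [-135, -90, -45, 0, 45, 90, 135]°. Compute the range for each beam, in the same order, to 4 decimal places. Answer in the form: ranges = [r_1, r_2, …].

ranges = [0.5383, 0.6004, 1.7393, 3.0946, 1.5322, 5.1731, 1.8546]

beam 1: φ=-135°, α=75°
  dir = (cos 75°, sin 75°) = (0.2588, 0.9659); from cell (3,8)
  next x-line at t=1.2364, next y-line at t=0.5383; Δt_x=3.8637, Δt_y=1.0353
    y: enter (3,9) at t=0.5383 ← occupied
  → r_1 = 0.5383
beam 2: φ=-90°, α=120°
  dir = (cos 120°, sin 120°) = (-0.5000, 0.8660); from cell (3,8)
  next x-line at t=1.3600, next y-line at t=0.6004; Δt_x=2.0000, Δt_y=1.1547
    y: enter (3,9) at t=0.6004 ← occupied
  → r_2 = 0.6004
beam 3: φ=-45°, α=165°
  dir = (cos 165°, sin 165°) = (-0.9659, 0.2588); from cell (3,8)
  next x-line at t=0.7040, next y-line at t=2.0091; Δt_x=1.0353, Δt_y=3.8637
    x: enter (2,8) at t=0.7040
    x: enter (1,8) at t=1.7393 ← occupied
  → r_3 = 1.7393
beam 4: φ=0°, α=210°
  dir = (cos 210°, sin 210°) = (-0.8660, -0.5000); from cell (3,8)
  next x-line at t=0.7852, next y-line at t=0.9600; Δt_x=1.1547, Δt_y=2.0000
    x: enter (2,8) at t=0.7852
    y: enter (2,7) at t=0.9600
    x: enter (1,7) at t=1.9399
    y: enter (1,6) at t=2.9600
    x: enter (0,6) at t=3.0946 ← occupied
  → r_4 = 3.0946
beam 5: φ=45°, α=255°
  dir = (cos 255°, sin 255°) = (-0.2588, -0.9659); from cell (3,8)
  next x-line at t=2.6273, next y-line at t=0.4969; Δt_x=3.8637, Δt_y=1.0353
    y: enter (3,7) at t=0.4969
    y: enter (3,6) at t=1.5322 ← occupied
  → r_5 = 1.5322
beam 6: φ=90°, α=300°
  dir = (cos 300°, sin 300°) = (0.5000, -0.8660); from cell (3,8)
  next x-line at t=0.6400, next y-line at t=0.5543; Δt_x=2.0000, Δt_y=1.1547
    y: enter (3,7) at t=0.5543
    x: enter (4,7) at t=0.6400
    y: enter (4,6) at t=1.7090
    x: enter (5,6) at t=2.6400
    y: enter (5,5) at t=2.8637
    y: enter (5,4) at t=4.0184
    x: enter (6,4) at t=4.6400
    y: enter (6,3) at t=5.1731 ← occupied
  → r_6 = 5.1731
beam 7: φ=135°, α=345°
  dir = (cos 345°, sin 345°) = (0.9659, -0.2588); from cell (3,8)
  next x-line at t=0.3313, next y-line at t=1.8546; Δt_x=1.0353, Δt_y=3.8637
    x: enter (4,8) at t=0.3313
    x: enter (5,8) at t=1.3666
    y: enter (5,7) at t=1.8546 ← occupied
  → r_7 = 1.8546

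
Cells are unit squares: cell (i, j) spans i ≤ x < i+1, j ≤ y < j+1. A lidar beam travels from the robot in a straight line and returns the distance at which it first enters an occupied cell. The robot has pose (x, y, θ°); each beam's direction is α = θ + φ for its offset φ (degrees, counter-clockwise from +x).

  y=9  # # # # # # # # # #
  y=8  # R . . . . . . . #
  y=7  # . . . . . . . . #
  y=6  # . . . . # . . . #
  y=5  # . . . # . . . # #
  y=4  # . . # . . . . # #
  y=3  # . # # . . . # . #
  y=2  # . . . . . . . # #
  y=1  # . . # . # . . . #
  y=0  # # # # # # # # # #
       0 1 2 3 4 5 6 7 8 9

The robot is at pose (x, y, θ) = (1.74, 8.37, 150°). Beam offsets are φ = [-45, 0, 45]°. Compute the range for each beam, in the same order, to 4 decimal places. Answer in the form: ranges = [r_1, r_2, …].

beam 1: φ=-45°, α=105°
  cosα=-0.2588 sinα=0.9659 | (1,8) | tMaxX 2.8591 tMaxY 0.6522 | tΔX 3.8637 tΔY 1.0353
    t=0.6522 [y] (1,9) — stop
  → r_1 = 0.6522
beam 2: φ=0°, α=150°
  cosα=-0.8660 sinα=0.5000 | (1,8) | tMaxX 0.8545 tMaxY 1.2600 | tΔX 1.1547 tΔY 2.0000
    t=0.8545 [x] (0,8) — stop
  → r_2 = 0.8545
beam 3: φ=45°, α=195°
  cosα=-0.9659 sinα=-0.2588 | (1,8) | tMaxX 0.7661 tMaxY 1.4296 | tΔX 1.0353 tΔY 3.8637
    t=0.7661 [x] (0,8) — stop
  → r_3 = 0.7661

ranges = [0.6522, 0.8545, 0.7661]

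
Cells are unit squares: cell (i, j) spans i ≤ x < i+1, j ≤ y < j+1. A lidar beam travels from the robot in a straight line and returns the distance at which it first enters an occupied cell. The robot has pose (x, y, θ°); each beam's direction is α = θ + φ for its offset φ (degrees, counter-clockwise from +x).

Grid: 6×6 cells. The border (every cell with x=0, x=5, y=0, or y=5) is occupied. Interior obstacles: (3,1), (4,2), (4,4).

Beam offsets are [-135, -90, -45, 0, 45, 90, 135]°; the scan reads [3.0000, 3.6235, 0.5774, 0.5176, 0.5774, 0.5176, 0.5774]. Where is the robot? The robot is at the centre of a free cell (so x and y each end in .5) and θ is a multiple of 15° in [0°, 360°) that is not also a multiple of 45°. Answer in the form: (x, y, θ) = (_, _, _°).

(x, y, θ) = (4.5, 3.5, 285°)

Candidates: 13 free-cell centres × 16 headings = 208 poses. Raycast each; keep the one whose scan matches to 4 dp.
  (4.5, 3.5, 30°): beam 1 = 0.5176 ≠ 3.0000 ✗
  (1.5, 4.5, 345°): beam 1 = 0.5774 ≠ 3.0000 ✗
  (3.5, 4.5, 195°): beam 1 = 0.5774 ≠ 3.0000 ✗
  (4.5, 3.5, 255°): beam 1 = 0.5774 ≠ 3.0000 ✗
  …
  (4.5, 3.5, 285°): r_1=3.0000, r_2=3.6235, r_3=0.5774, r_4=0.5176, r_5=0.5774, r_6=0.5176, r_7=0.5774 — all match ✓
No second candidate reproduces the full scan.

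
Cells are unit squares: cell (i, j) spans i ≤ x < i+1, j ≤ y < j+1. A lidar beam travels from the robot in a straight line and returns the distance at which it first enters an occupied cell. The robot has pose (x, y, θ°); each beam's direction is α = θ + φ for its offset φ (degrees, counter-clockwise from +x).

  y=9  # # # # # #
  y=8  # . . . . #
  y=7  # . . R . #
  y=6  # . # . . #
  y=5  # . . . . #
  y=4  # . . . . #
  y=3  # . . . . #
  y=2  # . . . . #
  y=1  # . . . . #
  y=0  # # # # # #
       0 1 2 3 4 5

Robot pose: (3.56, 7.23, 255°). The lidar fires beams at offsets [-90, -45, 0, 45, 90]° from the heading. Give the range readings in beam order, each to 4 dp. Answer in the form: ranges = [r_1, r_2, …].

ranges = [2.6503, 0.6466, 6.4498, 2.8800, 1.4908]

beam 1: φ=-90°, α=165°
  direction (-0.9659, 0.2588); cell (3,7); t to first gridline: x 0.5798, y 2.9751 (then +1.0353 / +3.8637)
    (2,7) via x @ 0.5798
    (1,7) via x @ 1.6150
    (0,7) via x @ 2.6503  # hit
  → r_1 = 2.6503
beam 2: φ=-45°, α=210°
  direction (-0.8660, -0.5000); cell (3,7); t to first gridline: x 0.6466, y 0.4600 (then +1.1547 / +2.0000)
    (3,6) via y @ 0.4600
    (2,6) via x @ 0.6466  # hit
  → r_2 = 0.6466
beam 3: φ=0°, α=255°
  direction (-0.2588, -0.9659); cell (3,7); t to first gridline: x 2.1637, y 0.2381 (then +3.8637 / +1.0353)
    (3,6) via y @ 0.2381
    (3,5) via y @ 1.2734
    (2,5) via x @ 2.1637
    (2,4) via y @ 2.3087
    (2,3) via y @ 3.3439
    (2,2) via y @ 4.3792
    (2,1) via y @ 5.4145
    (1,1) via x @ 6.0274
    (1,0) via y @ 6.4498  # hit
  → r_3 = 6.4498
beam 4: φ=45°, α=300°
  direction (0.5000, -0.8660); cell (3,7); t to first gridline: x 0.8800, y 0.2656 (then +2.0000 / +1.1547)
    (3,6) via y @ 0.2656
    (4,6) via x @ 0.8800
    (4,5) via y @ 1.4203
    (4,4) via y @ 2.5750
    (5,4) via x @ 2.8800  # hit
  → r_4 = 2.8800
beam 5: φ=90°, α=345°
  direction (0.9659, -0.2588); cell (3,7); t to first gridline: x 0.4555, y 0.8887 (then +1.0353 / +3.8637)
    (4,7) via x @ 0.4555
    (4,6) via y @ 0.8887
    (5,6) via x @ 1.4908  # hit
  → r_5 = 1.4908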